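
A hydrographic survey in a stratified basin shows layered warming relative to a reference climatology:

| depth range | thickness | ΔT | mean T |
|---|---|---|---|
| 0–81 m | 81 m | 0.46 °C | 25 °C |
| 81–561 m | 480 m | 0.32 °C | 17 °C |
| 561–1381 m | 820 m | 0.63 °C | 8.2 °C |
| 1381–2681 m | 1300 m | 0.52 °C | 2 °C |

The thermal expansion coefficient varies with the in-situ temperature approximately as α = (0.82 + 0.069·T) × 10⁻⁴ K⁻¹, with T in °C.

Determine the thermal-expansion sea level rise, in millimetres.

Layer 1: α = (0.82 + 0.069×25)×10⁻⁴ = 2.545×10⁻⁴ K⁻¹
Layer 2: α = (0.82 + 0.069×17)×10⁻⁴ = 1.993×10⁻⁴ K⁻¹
Layer 3: α = (0.82 + 0.069×8.2)×10⁻⁴ = 1.3858×10⁻⁴ K⁻¹
Layer 4: α = (0.82 + 0.069×2)×10⁻⁴ = 0.958×10⁻⁴ K⁻¹
Layer 1: 0.46 × 2.545×10⁻⁴ × 81 = 0.00948267 m
480 × 1.993×10⁻⁴ × 0.32 = 0.03061248 m
Layer 3: 1.3858×10⁻⁴ × 0.63 × 820 = 0.071590428 m
1381–2681 m: 1300 × 0.958×10⁻⁴ × 0.52 = 0.0647608 m
Δh = 0.00948267 + 0.03061248 + 0.071590428 + 0.0647608 = 0.176446378 m

176 mm of thermosteric rise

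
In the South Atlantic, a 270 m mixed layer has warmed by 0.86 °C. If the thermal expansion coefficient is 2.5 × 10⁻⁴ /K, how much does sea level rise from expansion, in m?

Δh = αΔT·H = 2.5×10⁻⁴ × 0.86 × 270 = 0.05805 m

0.058 m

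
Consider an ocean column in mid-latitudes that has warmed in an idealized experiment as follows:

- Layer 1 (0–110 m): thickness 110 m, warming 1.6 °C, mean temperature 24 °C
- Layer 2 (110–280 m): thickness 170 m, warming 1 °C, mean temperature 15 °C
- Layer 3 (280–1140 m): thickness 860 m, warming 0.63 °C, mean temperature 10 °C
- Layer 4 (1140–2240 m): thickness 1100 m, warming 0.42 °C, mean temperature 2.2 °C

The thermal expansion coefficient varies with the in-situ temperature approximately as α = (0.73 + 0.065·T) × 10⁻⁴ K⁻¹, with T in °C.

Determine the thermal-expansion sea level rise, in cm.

Layer 1: α = (0.73 + 0.065×24)×10⁻⁴ = 2.29×10⁻⁴ K⁻¹
Layer 2: α = (0.73 + 0.065×15)×10⁻⁴ = 1.705×10⁻⁴ K⁻¹
Layer 3: α = (0.73 + 0.065×10)×10⁻⁴ = 1.38×10⁻⁴ K⁻¹
Layer 4: α = (0.73 + 0.065×2.2)×10⁻⁴ = 0.873×10⁻⁴ K⁻¹
2.29×10⁻⁴ × 1.6 × 110 = 0.040304 m
170 × 1 × 1.705×10⁻⁴ = 0.028985 m
280–1140 m: 0.63 × 1.38×10⁻⁴ × 860 = 0.0747684 m
1140–2240 m: 1100 × 0.42 × 0.873×10⁻⁴ = 0.0403326 m
Δh = 0.040304 + 0.028985 + 0.0747684 + 0.0403326 = 0.18439 m

Δh ≈ 18 cm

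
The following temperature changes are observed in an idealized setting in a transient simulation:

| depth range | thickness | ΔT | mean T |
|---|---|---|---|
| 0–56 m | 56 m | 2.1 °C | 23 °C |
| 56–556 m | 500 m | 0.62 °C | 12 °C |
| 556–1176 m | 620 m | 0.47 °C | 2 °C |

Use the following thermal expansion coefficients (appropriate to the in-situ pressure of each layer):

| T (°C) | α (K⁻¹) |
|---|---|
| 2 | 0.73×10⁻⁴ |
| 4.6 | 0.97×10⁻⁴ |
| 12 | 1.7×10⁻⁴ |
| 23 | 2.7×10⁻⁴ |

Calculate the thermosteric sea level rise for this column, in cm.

about 10.6 cm

Layer 1 at 23 °C → α = 2.7×10⁻⁴ K⁻¹
Layer 2 at 12 °C → α = 1.7×10⁻⁴ K⁻¹
Layer 3 at 2 °C → α = 0.73×10⁻⁴ K⁻¹
Layer 1: 2.7×10⁻⁴ × 56 × 2.1 = 0.031752 m
56–556 m: 500 × 1.7×10⁻⁴ × 0.62 = 0.05270 m
556–1176 m: 0.47 × 0.73×10⁻⁴ × 620 = 0.0212722 m
Δh = 0.031752 + 0.05270 + 0.0212722 = 0.1057242 m ≈ 10.6 cm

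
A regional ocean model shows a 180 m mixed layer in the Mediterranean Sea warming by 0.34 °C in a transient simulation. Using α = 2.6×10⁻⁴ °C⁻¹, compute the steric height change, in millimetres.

15.9 mm of thermosteric rise

Δh = αΔT·H = 2.6×10⁻⁴ × 0.34 × 180 = 0.015912 m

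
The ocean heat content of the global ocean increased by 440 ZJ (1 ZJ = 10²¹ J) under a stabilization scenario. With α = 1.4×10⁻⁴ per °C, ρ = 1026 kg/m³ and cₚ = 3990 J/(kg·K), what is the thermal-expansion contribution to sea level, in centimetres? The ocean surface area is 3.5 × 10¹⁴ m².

Δh = 4.3 cm

Per unit area: Q = 440×10²¹ / (3.5×10¹⁴) ≈ 1.257×10⁹ J/m²
Δh = αQ/(ρcₚ) = 1.4×10⁻⁴ × 1.257×10⁹ / (1026 × 3990) ≈ 0.042988 m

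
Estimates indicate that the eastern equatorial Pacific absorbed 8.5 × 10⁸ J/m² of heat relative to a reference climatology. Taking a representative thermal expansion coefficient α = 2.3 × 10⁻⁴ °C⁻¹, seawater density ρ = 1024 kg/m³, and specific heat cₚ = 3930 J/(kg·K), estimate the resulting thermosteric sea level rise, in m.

Δh = αQ/(ρcₚ) = 2.3×10⁻⁴ × 8.5×10⁸ / (1024 × 3930) ≈ 0.04858 m

Δh = 0.0486 m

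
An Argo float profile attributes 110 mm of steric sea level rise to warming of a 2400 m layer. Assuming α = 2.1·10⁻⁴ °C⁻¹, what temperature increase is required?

0.218 K

ΔT = Δh/(αH) = 0.11 / (2.1×10⁻⁴ × 2400) ≈ 0.2183 K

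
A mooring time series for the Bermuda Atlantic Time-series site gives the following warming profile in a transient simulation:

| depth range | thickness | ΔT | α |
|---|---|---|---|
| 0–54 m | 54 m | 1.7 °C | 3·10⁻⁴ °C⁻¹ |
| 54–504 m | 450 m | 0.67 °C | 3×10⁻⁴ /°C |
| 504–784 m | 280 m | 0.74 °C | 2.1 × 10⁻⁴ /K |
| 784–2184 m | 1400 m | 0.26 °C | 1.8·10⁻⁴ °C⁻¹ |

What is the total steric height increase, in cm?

about 22.7 cm

Layer 1: 3×10⁻⁴ × 1.7 × 54 = 0.02754 m
54–504 m: 3×10⁻⁴ × 450 × 0.67 = 0.09045 m
504–784 m: 2.1×10⁻⁴ × 280 × 0.74 = 0.043512 m
784–2184 m: 1400 × 0.26 × 1.8×10⁻⁴ = 0.06552 m
Δh = 0.02754 + 0.09045 + 0.043512 + 0.06552 = 0.227022 m ≈ 22.7 cm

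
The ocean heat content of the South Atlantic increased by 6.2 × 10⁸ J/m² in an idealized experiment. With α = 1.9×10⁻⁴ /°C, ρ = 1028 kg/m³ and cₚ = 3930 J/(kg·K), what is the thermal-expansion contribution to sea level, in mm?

Δh = αQ/(ρcₚ) = 1.9×10⁻⁴ × 6.2×10⁸ / (1028 × 3930) ≈ 0.029158 m

29.2 mm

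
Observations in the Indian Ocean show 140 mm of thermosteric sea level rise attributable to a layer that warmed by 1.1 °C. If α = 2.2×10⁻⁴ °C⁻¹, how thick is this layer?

580 m

H = Δh/(αΔT) = 0.14 / (2.2×10⁻⁴ × 1.1) ≈ 578.5 m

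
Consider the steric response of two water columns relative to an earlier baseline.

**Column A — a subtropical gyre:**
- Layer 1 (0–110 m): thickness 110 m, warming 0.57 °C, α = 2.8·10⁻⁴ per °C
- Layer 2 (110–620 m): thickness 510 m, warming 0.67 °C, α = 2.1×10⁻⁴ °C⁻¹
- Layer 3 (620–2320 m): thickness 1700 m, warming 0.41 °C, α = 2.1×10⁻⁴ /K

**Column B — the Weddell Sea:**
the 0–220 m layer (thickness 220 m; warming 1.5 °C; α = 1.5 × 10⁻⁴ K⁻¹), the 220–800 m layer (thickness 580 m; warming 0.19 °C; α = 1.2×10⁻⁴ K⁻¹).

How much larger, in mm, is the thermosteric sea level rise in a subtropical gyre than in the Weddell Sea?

Δh_A − Δh_B ≈ 170 mm

A 110 × 2.8×10⁻⁴ × 0.57 = 0.017556 m
A Layer 2: 2.1×10⁻⁴ × 510 × 0.67 = 0.071757 m
A 2.1×10⁻⁴ × 0.41 × 1700 = 0.14637 m
A total: 0.235683 m
B 0–220 m: 1.5 × 1.5×10⁻⁴ × 220 = 0.04950 m
B 220–800 m: 0.19 × 1.2×10⁻⁴ × 580 = 0.013224 m
B total: 0.062724 m
Difference: 0.235683 − 0.062724 = 0.172959 m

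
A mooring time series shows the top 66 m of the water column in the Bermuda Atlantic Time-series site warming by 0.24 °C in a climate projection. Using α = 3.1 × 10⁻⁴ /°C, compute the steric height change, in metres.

Δh = αΔT·H = 3.1×10⁻⁴ × 0.24 × 66 = 0.0049104 m

Δh = 0.00491 m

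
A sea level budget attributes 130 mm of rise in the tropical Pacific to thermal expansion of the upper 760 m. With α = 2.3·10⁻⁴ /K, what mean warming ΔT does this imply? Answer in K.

0.744 K

ΔT = Δh/(αH) = 0.13 / (2.3×10⁻⁴ × 760) ≈ 0.7437 K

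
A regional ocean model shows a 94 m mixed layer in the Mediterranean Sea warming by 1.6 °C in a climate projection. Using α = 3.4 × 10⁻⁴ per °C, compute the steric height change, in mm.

Δh ≈ 51.1 mm

Δh = αΔT·H = 3.4×10⁻⁴ × 1.6 × 94 = 0.051136 m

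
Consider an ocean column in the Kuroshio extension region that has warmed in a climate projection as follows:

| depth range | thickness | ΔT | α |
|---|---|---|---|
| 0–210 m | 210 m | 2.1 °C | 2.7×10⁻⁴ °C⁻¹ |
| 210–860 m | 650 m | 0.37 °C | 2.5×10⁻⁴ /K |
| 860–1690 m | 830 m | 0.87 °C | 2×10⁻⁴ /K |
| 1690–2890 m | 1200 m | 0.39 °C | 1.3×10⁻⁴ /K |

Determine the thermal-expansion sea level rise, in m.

Layer 1: 210 × 2.7×10⁻⁴ × 2.1 = 0.11907 m
0.37 × 2.5×10⁻⁴ × 650 = 0.060125 m
0.87 × 830 × 2×10⁻⁴ = 0.14442 m
Layer 4: 0.39 × 1200 × 1.3×10⁻⁴ = 0.06084 m
Δh = 0.11907 + 0.060125 + 0.14442 + 0.06084 = 0.384455 m

Δh = 0.38 m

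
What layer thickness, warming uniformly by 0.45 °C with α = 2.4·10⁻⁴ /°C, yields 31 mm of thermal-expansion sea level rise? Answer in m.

287 m

H = Δh/(αΔT) = 0.031 / (2.4×10⁻⁴ × 0.45) ≈ 287.0 m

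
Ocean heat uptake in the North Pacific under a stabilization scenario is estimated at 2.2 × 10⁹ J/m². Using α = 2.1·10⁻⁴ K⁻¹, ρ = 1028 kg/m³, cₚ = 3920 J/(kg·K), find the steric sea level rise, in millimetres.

about 115 mm

Δh = αQ/(ρcₚ) = 2.1×10⁻⁴ × 2.2×10⁹ / (1028 × 3920) ≈ 0.11465 m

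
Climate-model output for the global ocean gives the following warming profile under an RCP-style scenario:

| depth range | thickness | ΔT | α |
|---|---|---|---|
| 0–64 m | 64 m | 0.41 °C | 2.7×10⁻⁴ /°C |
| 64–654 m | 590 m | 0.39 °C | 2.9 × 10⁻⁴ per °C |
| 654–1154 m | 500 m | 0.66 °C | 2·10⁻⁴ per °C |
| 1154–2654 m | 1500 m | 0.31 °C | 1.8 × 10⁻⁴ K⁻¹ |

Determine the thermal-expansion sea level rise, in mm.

224 mm

0.41 × 2.7×10⁻⁴ × 64 = 0.0070848 m
Layer 2: 590 × 0.39 × 2.9×10⁻⁴ = 0.066729 m
2×10⁻⁴ × 0.66 × 500 = 0.06600 m
1154–2654 m: 1500 × 1.8×10⁻⁴ × 0.31 = 0.08370 m
Δh = 0.0070848 + 0.066729 + 0.06600 + 0.08370 = 0.2235138 m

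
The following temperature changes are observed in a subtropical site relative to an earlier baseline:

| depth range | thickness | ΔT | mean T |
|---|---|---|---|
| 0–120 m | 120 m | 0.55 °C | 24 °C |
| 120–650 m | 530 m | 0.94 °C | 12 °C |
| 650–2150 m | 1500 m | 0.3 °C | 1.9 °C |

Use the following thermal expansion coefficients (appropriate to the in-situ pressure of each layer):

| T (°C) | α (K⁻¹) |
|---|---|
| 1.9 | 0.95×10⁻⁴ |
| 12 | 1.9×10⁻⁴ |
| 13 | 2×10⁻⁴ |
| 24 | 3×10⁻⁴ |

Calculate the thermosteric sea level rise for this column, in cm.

Layer 1 at 24 °C → α = 3×10⁻⁴ K⁻¹
Layer 2 at 12 °C → α = 1.9×10⁻⁴ K⁻¹
Layer 3 at 1.9 °C → α = 0.95×10⁻⁴ K⁻¹
Layer 1: 120 × 3×10⁻⁴ × 0.55 = 0.01980 m
120–650 m: 1.9×10⁻⁴ × 530 × 0.94 = 0.094658 m
Layer 3: 1500 × 0.3 × 0.95×10⁻⁴ = 0.04275 m
Δh = 0.01980 + 0.094658 + 0.04275 = 0.157208 m

15.7 cm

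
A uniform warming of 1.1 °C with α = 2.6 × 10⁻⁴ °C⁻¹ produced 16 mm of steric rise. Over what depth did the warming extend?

H = Δh/(αΔT) = 0.016 / (2.6×10⁻⁴ × 1.1) ≈ 55.94 m

H ≈ 55.9 m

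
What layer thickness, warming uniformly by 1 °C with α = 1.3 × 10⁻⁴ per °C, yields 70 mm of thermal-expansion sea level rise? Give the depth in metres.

H ≈ 540 m

H = Δh/(αΔT) = 0.07 / (1.3×10⁻⁴ × 1) ≈ 538.5 m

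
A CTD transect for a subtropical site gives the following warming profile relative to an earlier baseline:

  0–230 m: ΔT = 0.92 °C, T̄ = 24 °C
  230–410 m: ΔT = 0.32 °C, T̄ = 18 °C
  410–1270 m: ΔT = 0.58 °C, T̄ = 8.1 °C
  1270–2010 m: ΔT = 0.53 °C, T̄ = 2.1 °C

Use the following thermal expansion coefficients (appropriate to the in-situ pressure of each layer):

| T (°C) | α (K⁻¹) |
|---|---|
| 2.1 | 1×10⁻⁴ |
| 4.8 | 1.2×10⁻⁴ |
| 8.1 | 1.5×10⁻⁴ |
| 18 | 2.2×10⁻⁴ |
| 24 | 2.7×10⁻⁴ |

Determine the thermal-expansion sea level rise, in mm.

Layer 1 at 24 °C → α = 2.7×10⁻⁴ K⁻¹
Layer 2 at 18 °C → α = 2.2×10⁻⁴ K⁻¹
Layer 3 at 8.1 °C → α = 1.5×10⁻⁴ K⁻¹
Layer 4 at 2.1 °C → α = 1×10⁻⁴ K⁻¹
0–230 m: 0.92 × 230 × 2.7×10⁻⁴ = 0.057132 m
Layer 2: 2.2×10⁻⁴ × 180 × 0.32 = 0.012672 m
410–1270 m: 0.58 × 1.5×10⁻⁴ × 860 = 0.07482 m
Layer 4: 0.53 × 740 × 1×10⁻⁴ = 0.03922 m
Δh = 0.057132 + 0.012672 + 0.07482 + 0.03922 = 0.183844 m

180 mm of thermosteric rise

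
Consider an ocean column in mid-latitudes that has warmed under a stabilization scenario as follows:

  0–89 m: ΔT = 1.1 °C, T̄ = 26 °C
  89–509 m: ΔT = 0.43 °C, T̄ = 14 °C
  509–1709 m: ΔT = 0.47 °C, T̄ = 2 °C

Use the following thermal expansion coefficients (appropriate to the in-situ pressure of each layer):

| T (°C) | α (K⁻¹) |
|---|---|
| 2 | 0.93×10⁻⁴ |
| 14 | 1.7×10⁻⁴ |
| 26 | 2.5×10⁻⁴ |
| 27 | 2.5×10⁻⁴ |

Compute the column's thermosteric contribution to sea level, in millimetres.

Layer 1 at 26 °C → α = 2.5×10⁻⁴ K⁻¹
Layer 2 at 14 °C → α = 1.7×10⁻⁴ K⁻¹
Layer 3 at 2 °C → α = 0.93×10⁻⁴ K⁻¹
1.1 × 2.5×10⁻⁴ × 89 = 0.024475 m
89–509 m: 1.7×10⁻⁴ × 420 × 0.43 = 0.030702 m
0.93×10⁻⁴ × 0.47 × 1200 = 0.052452 m
Δh = 0.024475 + 0.030702 + 0.052452 = 0.107629 m ≈ 108 mm

Δh = 108 mm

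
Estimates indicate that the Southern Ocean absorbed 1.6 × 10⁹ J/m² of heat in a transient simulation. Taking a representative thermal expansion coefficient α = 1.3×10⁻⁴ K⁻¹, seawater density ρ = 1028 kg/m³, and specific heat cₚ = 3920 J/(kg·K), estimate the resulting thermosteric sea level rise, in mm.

Δh = αQ/(ρcₚ) = 1.3×10⁻⁴ × 1.6×10⁹ / (1028 × 3920) ≈ 0.051616 m

Δh = 51.6 mm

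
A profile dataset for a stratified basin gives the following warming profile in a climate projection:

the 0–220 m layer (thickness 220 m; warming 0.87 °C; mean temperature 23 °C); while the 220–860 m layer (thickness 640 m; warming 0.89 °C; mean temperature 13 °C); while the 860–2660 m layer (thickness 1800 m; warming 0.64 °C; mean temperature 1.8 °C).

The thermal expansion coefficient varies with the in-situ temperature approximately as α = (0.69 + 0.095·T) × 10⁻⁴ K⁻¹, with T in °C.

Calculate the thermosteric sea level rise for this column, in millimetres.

Layer 1: α = (0.69 + 0.095×23)×10⁻⁴ = 2.875×10⁻⁴ K⁻¹
Layer 2: α = (0.69 + 0.095×13)×10⁻⁴ = 1.925×10⁻⁴ K⁻¹
Layer 3: α = (0.69 + 0.095×1.8)×10⁻⁴ = 0.861×10⁻⁴ K⁻¹
Layer 1: 0.87 × 220 × 2.875×10⁻⁴ = 0.0550275 m
Layer 2: 1.925×10⁻⁴ × 640 × 0.89 = 0.109648 m
0.64 × 1800 × 0.861×10⁻⁴ = 0.0991872 m
Δh = 0.0550275 + 0.109648 + 0.0991872 = 0.2638627 m

Δh ≈ 260 mm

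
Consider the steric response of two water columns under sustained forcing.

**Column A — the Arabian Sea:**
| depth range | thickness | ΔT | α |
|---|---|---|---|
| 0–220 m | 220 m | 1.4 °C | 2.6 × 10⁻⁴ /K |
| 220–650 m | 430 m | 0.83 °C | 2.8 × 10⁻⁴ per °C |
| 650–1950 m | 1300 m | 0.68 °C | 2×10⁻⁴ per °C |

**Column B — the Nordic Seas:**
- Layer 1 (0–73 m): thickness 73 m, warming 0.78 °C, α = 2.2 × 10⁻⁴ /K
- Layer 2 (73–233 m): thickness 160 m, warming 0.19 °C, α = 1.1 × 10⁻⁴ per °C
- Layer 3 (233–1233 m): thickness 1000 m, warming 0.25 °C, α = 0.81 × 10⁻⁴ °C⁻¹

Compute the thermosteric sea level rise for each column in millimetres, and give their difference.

A 2.6×10⁻⁴ × 1.4 × 220 = 0.08008 m
A 2.8×10⁻⁴ × 430 × 0.83 = 0.099932 m
A 1300 × 0.68 × 2×10⁻⁴ = 0.17680 m
A total: 0.356812 m
B 0–73 m: 2.2×10⁻⁴ × 73 × 0.78 = 0.0125268 m
B 1.1×10⁻⁴ × 160 × 0.19 = 0.003344 m
B 233–1233 m: 0.81×10⁻⁴ × 0.25 × 1000 = 0.02025 m
B total: 0.0361208 m
Difference: 0.356812 − 0.0361208 = 0.3206912 m

A: 357 mm; B: 36.1 mm; difference 321 mm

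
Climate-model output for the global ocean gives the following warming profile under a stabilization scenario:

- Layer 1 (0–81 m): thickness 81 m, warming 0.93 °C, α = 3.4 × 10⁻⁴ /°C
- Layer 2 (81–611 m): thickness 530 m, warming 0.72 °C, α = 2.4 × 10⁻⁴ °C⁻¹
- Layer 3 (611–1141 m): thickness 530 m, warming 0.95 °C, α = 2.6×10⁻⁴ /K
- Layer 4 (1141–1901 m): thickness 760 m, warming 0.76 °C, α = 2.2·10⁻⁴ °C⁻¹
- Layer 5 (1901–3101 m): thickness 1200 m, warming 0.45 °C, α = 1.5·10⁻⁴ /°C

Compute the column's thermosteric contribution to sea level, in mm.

Δh ≈ 456 mm

0.93 × 3.4×10⁻⁴ × 81 = 0.0256122 m
Layer 2: 0.72 × 2.4×10⁻⁴ × 530 = 0.091584 m
Layer 3: 2.6×10⁻⁴ × 530 × 0.95 = 0.13091 m
Layer 4: 2.2×10⁻⁴ × 0.76 × 760 = 0.127072 m
1901–3101 m: 1.5×10⁻⁴ × 1200 × 0.45 = 0.08100 m
Δh = 0.0256122 + 0.091584 + 0.13091 + 0.127072 + 0.08100 = 0.4561782 m ≈ 456 mm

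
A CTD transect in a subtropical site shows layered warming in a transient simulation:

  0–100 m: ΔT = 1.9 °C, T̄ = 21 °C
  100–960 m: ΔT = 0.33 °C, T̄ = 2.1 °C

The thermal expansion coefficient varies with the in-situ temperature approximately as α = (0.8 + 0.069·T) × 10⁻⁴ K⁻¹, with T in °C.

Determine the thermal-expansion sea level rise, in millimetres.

Layer 1: α = (0.8 + 0.069×21)×10⁻⁴ = 2.249×10⁻⁴ K⁻¹
Layer 2: α = (0.8 + 0.069×2.1)×10⁻⁴ = 0.9449×10⁻⁴ K⁻¹
Layer 1: 100 × 1.9 × 2.249×10⁻⁴ = 0.042731 m
100–960 m: 0.33 × 860 × 0.9449×10⁻⁴ = 0.026816262 m
Δh = 0.042731 + 0.026816262 = 0.069547262 m ≈ 69.5 mm

69.5 mm of thermosteric rise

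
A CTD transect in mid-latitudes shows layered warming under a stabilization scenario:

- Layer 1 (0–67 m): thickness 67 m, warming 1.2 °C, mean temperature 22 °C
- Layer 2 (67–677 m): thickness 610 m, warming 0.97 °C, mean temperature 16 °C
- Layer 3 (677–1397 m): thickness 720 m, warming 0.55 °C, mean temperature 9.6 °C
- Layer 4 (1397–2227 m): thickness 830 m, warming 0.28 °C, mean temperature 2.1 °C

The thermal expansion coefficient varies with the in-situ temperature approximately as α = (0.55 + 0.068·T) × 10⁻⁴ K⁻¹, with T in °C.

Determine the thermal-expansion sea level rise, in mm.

Layer 1: α = (0.55 + 0.068×22)×10⁻⁴ = 2.046×10⁻⁴ K⁻¹
Layer 2: α = (0.55 + 0.068×16)×10⁻⁴ = 1.638×10⁻⁴ K⁻¹
Layer 3: α = (0.55 + 0.068×9.6)×10⁻⁴ = 1.2028×10⁻⁴ K⁻¹
Layer 4: α = (0.55 + 0.068×2.1)×10⁻⁴ = 0.6928×10⁻⁴ K⁻¹
2.046×10⁻⁴ × 67 × 1.2 = 0.01644984 m
Layer 2: 1.638×10⁻⁴ × 0.97 × 610 = 0.09692046 m
0.55 × 720 × 1.2028×10⁻⁴ = 0.04763088 m
Layer 4: 830 × 0.6928×10⁻⁴ × 0.28 = 0.016100672 m
Δh = 0.01644984 + 0.09692046 + 0.04763088 + 0.016100672 = 0.177101852 m ≈ 180 mm

Δh ≈ 180 mm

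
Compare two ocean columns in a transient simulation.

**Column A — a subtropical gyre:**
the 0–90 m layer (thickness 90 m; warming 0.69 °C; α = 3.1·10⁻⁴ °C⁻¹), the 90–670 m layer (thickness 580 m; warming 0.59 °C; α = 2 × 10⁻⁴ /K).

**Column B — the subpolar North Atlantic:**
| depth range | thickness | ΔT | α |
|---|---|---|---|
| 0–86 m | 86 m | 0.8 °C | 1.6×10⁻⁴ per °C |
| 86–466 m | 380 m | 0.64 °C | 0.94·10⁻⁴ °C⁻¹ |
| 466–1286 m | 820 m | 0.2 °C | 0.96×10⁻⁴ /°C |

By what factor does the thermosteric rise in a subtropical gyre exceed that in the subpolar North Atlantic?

a factor of 1.8

A Layer 1: 90 × 3.1×10⁻⁴ × 0.69 = 0.019251 m
A 0.59 × 2×10⁻⁴ × 580 = 0.06844 m
A total: 0.087691 m
B Layer 1: 86 × 1.6×10⁻⁴ × 0.8 = 0.011008 m
B 0.64 × 380 × 0.94×10⁻⁴ = 0.0228608 m
B 466–1286 m: 0.96×10⁻⁴ × 820 × 0.2 = 0.015744 m
B total: 0.0496128 m
Ratio: 0.087691 / 0.0496128 ≈ 1.768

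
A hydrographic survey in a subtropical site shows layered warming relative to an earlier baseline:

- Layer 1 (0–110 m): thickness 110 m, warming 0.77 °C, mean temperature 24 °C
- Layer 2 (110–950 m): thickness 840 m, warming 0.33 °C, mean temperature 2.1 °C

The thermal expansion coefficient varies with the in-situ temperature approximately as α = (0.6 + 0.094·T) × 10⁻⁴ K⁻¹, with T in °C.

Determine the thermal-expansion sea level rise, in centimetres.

4.6 cm

Layer 1: α = (0.6 + 0.094×24)×10⁻⁴ = 2.856×10⁻⁴ K⁻¹
Layer 2: α = (0.6 + 0.094×2.1)×10⁻⁴ = 0.7974×10⁻⁴ K⁻¹
110 × 2.856×10⁻⁴ × 0.77 = 0.02419032 m
Layer 2: 0.33 × 840 × 0.7974×10⁻⁴ = 0.022103928 m
Δh = 0.02419032 + 0.022103928 = 0.046294248 m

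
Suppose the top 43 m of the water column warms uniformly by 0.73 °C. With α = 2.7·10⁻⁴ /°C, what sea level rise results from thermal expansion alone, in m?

0.00848 m

Δh = αΔT·H = 2.7×10⁻⁴ × 0.73 × 43 = 0.0084753 m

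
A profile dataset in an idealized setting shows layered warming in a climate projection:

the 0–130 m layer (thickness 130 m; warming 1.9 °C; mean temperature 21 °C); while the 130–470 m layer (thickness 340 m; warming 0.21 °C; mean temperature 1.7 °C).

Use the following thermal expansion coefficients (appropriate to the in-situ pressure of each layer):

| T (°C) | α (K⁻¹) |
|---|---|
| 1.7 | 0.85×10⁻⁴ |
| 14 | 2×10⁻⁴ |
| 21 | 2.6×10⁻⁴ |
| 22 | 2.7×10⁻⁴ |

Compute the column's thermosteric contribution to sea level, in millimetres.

Layer 1 at 21 °C → α = 2.6×10⁻⁴ K⁻¹
Layer 2 at 1.7 °C → α = 0.85×10⁻⁴ K⁻¹
0–130 m: 130 × 1.9 × 2.6×10⁻⁴ = 0.06422 m
Layer 2: 0.21 × 0.85×10⁻⁴ × 340 = 0.006069 m
Δh = 0.06422 + 0.006069 = 0.070289 m ≈ 70.3 mm

Δh ≈ 70.3 mm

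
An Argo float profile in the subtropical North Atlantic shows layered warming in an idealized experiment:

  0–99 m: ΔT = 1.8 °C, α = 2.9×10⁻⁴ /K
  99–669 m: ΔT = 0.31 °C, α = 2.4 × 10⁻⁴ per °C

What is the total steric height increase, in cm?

about 9.41 cm

Layer 1: 2.9×10⁻⁴ × 99 × 1.8 = 0.051678 m
Layer 2: 570 × 2.4×10⁻⁴ × 0.31 = 0.042408 m
Δh = 0.051678 + 0.042408 = 0.094086 m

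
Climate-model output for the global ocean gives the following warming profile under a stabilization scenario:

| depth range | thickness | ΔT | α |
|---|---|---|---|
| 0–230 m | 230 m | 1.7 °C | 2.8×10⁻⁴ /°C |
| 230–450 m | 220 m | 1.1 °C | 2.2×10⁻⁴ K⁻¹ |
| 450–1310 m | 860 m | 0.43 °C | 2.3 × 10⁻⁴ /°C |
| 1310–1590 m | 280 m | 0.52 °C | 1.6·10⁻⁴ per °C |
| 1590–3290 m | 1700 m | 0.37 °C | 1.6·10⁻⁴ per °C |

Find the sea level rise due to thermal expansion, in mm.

Layer 1: 230 × 1.7 × 2.8×10⁻⁴ = 0.10948 m
1.1 × 220 × 2.2×10⁻⁴ = 0.05324 m
Layer 3: 860 × 0.43 × 2.3×10⁻⁴ = 0.085054 m
0.52 × 1.6×10⁻⁴ × 280 = 0.023296 m
1590–3290 m: 1700 × 1.6×10⁻⁴ × 0.37 = 0.10064 m
Δh = 0.10948 + 0.05324 + 0.085054 + 0.023296 + 0.10064 = 0.37171 m

Δh = 370 mm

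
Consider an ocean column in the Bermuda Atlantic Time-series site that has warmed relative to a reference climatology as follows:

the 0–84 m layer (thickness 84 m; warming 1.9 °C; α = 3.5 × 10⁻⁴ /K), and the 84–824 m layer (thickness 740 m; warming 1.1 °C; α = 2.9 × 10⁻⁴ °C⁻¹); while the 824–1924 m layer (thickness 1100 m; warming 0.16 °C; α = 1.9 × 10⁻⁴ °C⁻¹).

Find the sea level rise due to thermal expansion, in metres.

about 0.325 m

1.9 × 3.5×10⁻⁴ × 84 = 0.05586 m
84–824 m: 1.1 × 2.9×10⁻⁴ × 740 = 0.23606 m
1.9×10⁻⁴ × 1100 × 0.16 = 0.03344 m
Δh = 0.05586 + 0.23606 + 0.03344 = 0.32536 m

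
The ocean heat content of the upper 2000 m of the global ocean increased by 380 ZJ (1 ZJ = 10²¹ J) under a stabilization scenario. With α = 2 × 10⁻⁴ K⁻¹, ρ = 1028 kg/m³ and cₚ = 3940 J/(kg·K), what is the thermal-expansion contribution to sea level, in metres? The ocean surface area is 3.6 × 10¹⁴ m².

0.0521 m of thermosteric rise

Per unit area: Q = 380×10²¹ / (3.6×10¹⁴) ≈ 1.056×10⁹ J/m²
Δh = αQ/(ρcₚ) = 2×10⁻⁴ × 1.056×10⁹ / (1028 × 3940) ≈ 0.052144 m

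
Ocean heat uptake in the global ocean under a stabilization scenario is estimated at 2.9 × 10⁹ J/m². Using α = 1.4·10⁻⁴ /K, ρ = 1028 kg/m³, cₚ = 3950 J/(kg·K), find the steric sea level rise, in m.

Δh = αQ/(ρcₚ) = 1.4×10⁻⁴ × 2.9×10⁹ / (1028 × 3950) ≈ 0.099985 m

0.100 m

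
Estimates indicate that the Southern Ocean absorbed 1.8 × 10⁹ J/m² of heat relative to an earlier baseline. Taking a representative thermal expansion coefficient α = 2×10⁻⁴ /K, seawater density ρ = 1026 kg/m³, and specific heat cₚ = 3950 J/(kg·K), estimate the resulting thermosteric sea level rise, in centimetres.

about 8.88 cm

Δh = αQ/(ρcₚ) = 2×10⁻⁴ × 1.8×10⁹ / (1026 × 3950) ≈ 0.08883 m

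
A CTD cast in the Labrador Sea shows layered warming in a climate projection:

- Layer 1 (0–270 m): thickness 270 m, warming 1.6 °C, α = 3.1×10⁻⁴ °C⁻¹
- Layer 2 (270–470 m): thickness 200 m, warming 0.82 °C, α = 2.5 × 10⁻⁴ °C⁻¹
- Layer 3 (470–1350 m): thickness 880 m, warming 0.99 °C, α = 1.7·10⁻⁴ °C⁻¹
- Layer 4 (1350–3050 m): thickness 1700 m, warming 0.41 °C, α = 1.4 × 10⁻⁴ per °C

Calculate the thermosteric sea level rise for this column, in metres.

Δh = 0.421 m

3.1×10⁻⁴ × 270 × 1.6 = 0.13392 m
Layer 2: 2.5×10⁻⁴ × 0.82 × 200 = 0.04100 m
880 × 0.99 × 1.7×10⁻⁴ = 0.148104 m
1700 × 0.41 × 1.4×10⁻⁴ = 0.09758 m
Δh = 0.13392 + 0.04100 + 0.148104 + 0.09758 = 0.420604 m ≈ 0.421 m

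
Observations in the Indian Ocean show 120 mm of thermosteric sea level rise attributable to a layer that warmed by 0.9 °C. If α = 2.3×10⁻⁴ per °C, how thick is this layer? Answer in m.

H = Δh/(αΔT) = 0.12 / (2.3×10⁻⁴ × 0.9) ≈ 579.7 m

about 580 m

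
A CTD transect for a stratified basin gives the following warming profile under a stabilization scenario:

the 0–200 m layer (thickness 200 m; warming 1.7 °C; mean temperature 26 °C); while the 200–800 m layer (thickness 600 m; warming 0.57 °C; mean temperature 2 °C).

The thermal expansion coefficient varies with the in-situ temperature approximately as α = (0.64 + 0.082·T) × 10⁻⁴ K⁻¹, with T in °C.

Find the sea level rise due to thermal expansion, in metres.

Layer 1: α = (0.64 + 0.082×26)×10⁻⁴ = 2.772×10⁻⁴ K⁻¹
Layer 2: α = (0.64 + 0.082×2)×10⁻⁴ = 0.804×10⁻⁴ K⁻¹
0–200 m: 2.772×10⁻⁴ × 1.7 × 200 = 0.094248 m
0.804×10⁻⁴ × 600 × 0.57 = 0.0274968 m
Δh = 0.094248 + 0.0274968 = 0.1217448 m

about 0.12 m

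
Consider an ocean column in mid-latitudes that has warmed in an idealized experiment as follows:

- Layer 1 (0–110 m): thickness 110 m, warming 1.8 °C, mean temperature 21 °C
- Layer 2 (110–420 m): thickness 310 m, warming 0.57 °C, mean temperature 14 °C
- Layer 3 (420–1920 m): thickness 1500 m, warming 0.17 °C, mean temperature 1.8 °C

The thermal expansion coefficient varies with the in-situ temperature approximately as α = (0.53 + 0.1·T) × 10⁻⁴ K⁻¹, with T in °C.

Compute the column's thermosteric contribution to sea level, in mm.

100 mm

Layer 1: α = (0.53 + 0.1×21)×10⁻⁴ = 2.63×10⁻⁴ K⁻¹
Layer 2: α = (0.53 + 0.1×14)×10⁻⁴ = 1.93×10⁻⁴ K⁻¹
Layer 3: α = (0.53 + 0.1×1.8)×10⁻⁴ = 0.71×10⁻⁴ K⁻¹
0–110 m: 110 × 2.63×10⁻⁴ × 1.8 = 0.052074 m
110–420 m: 310 × 0.57 × 1.93×10⁻⁴ = 0.0341031 m
1500 × 0.17 × 0.71×10⁻⁴ = 0.018105 m
Δh = 0.052074 + 0.0341031 + 0.018105 = 0.1042821 m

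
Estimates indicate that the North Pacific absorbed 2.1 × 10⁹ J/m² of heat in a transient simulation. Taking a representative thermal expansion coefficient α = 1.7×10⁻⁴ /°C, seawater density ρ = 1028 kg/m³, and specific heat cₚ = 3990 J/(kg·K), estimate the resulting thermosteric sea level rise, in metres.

Δh = αQ/(ρcₚ) = 1.7×10⁻⁴ × 2.1×10⁹ / (1028 × 3990) ≈ 0.087037 m

about 0.0870 m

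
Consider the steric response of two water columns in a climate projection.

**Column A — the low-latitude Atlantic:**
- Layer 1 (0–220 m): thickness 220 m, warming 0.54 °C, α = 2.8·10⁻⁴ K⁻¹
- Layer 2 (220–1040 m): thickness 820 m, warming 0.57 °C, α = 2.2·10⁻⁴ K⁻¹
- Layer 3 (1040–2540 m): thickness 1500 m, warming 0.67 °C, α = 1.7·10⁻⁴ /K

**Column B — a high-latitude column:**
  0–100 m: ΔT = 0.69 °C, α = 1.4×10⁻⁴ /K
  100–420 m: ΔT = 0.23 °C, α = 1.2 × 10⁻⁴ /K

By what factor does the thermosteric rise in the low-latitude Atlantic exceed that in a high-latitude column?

a factor of 16.6

A Layer 1: 0.54 × 2.8×10⁻⁴ × 220 = 0.033264 m
A 2.2×10⁻⁴ × 820 × 0.57 = 0.102828 m
A 1040–2540 m: 1.7×10⁻⁴ × 0.67 × 1500 = 0.17085 m
A total: 0.306942 m
B 0–100 m: 100 × 0.69 × 1.4×10⁻⁴ = 0.00966 m
B 1.2×10⁻⁴ × 320 × 0.23 = 0.008832 m
B total: 0.018492 m
Ratio: 0.306942 / 0.018492 ≈ 16.60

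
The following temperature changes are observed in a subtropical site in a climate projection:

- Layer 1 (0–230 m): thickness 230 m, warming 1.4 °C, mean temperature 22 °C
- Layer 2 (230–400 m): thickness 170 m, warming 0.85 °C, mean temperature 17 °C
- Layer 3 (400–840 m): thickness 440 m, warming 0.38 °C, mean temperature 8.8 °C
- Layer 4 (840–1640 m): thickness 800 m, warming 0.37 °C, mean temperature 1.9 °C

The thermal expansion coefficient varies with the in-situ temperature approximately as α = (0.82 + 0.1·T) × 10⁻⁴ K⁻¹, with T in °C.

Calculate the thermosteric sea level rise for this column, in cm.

about 19.2 cm

Layer 1: α = (0.82 + 0.1×22)×10⁻⁴ = 3.02×10⁻⁴ K⁻¹
Layer 2: α = (0.82 + 0.1×17)×10⁻⁴ = 2.52×10⁻⁴ K⁻¹
Layer 3: α = (0.82 + 0.1×8.8)×10⁻⁴ = 1.7×10⁻⁴ K⁻¹
Layer 4: α = (0.82 + 0.1×1.9)×10⁻⁴ = 1.01×10⁻⁴ K⁻¹
Layer 1: 230 × 1.4 × 3.02×10⁻⁴ = 0.097244 m
2.52×10⁻⁴ × 170 × 0.85 = 0.036414 m
400–840 m: 1.7×10⁻⁴ × 0.38 × 440 = 0.028424 m
Layer 4: 1.01×10⁻⁴ × 0.37 × 800 = 0.029896 m
Δh = 0.097244 + 0.036414 + 0.028424 + 0.029896 = 0.191978 m ≈ 19.2 cm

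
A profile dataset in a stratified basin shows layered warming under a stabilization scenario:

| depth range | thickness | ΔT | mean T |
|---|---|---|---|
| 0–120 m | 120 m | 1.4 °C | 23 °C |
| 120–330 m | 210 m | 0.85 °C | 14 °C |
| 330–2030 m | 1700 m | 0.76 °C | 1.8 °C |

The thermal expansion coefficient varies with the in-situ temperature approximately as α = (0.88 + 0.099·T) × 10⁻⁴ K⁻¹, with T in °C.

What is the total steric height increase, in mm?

Layer 1: α = (0.88 + 0.099×23)×10⁻⁴ = 3.157×10⁻⁴ K⁻¹
Layer 2: α = (0.88 + 0.099×14)×10⁻⁴ = 2.266×10⁻⁴ K⁻¹
Layer 3: α = (0.88 + 0.099×1.8)×10⁻⁴ = 1.0582×10⁻⁴ K⁻¹
1.4 × 3.157×10⁻⁴ × 120 = 0.0530376 m
120–330 m: 0.85 × 210 × 2.266×10⁻⁴ = 0.0404481 m
330–2030 m: 0.76 × 1.0582×10⁻⁴ × 1700 = 0.13671944 m
Δh = 0.0530376 + 0.0404481 + 0.13671944 = 0.23020514 m

Δh ≈ 230 mm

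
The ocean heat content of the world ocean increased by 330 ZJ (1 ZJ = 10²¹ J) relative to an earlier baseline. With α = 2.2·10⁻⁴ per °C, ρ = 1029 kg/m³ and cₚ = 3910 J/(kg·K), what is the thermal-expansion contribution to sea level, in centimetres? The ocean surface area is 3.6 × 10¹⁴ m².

5.01 cm of thermosteric rise

Per unit area: Q = 330×10²¹ / (3.6×10¹⁴) ≈ 9.167×10⁸ J/m²
Δh = αQ/(ρcₚ) = 2.2×10⁻⁴ × 9.167×10⁸ / (1029 × 3910) ≈ 0.050125 m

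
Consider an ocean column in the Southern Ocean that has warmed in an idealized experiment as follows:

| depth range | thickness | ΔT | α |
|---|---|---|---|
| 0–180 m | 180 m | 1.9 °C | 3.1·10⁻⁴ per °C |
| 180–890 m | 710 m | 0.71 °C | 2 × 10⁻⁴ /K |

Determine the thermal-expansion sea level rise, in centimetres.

3.1×10⁻⁴ × 180 × 1.9 = 0.10602 m
710 × 0.71 × 2×10⁻⁴ = 0.10082 m
Δh = 0.10602 + 0.10082 = 0.20684 m ≈ 20.7 cm

Δh = 20.7 cm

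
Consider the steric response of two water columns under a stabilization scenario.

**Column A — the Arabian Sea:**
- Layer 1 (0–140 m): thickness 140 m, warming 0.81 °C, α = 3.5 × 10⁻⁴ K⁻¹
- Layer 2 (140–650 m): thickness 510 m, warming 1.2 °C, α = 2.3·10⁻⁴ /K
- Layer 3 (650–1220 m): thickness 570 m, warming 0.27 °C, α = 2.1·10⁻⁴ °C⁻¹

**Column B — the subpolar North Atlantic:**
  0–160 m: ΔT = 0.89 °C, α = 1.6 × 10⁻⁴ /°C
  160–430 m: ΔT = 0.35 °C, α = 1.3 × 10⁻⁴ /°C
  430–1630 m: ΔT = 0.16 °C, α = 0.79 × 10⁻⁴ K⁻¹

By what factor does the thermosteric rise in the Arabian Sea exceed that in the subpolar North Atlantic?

a factor of 4.2

A 3.5×10⁻⁴ × 140 × 0.81 = 0.03969 m
A Layer 2: 2.3×10⁻⁴ × 1.2 × 510 = 0.14076 m
A Layer 3: 0.27 × 570 × 2.1×10⁻⁴ = 0.032319 m
A total: 0.212769 m
B Layer 1: 160 × 0.89 × 1.6×10⁻⁴ = 0.022784 m
B 160–430 m: 270 × 1.3×10⁻⁴ × 0.35 = 0.012285 m
B 0.16 × 0.79×10⁻⁴ × 1200 = 0.015168 m
B total: 0.050237 m
Ratio: 0.212769 / 0.050237 ≈ 4.235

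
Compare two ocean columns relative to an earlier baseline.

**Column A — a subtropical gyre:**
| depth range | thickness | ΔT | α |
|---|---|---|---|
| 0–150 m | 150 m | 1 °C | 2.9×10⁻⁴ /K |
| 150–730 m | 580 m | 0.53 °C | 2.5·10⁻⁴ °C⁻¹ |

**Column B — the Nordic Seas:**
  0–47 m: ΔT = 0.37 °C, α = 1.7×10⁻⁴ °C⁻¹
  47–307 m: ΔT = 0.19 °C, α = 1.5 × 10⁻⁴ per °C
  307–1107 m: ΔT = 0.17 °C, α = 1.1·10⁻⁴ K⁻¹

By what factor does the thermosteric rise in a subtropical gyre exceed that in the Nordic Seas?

≈ 4.8×

A Layer 1: 1 × 150 × 2.9×10⁻⁴ = 0.04350 m
A Layer 2: 2.5×10⁻⁴ × 0.53 × 580 = 0.07685 m
A total: 0.12035 m
B Layer 1: 47 × 1.7×10⁻⁴ × 0.37 = 0.0029563 m
B Layer 2: 0.19 × 1.5×10⁻⁴ × 260 = 0.00741 m
B 307–1107 m: 0.17 × 1.1×10⁻⁴ × 800 = 0.01496 m
B total: 0.0253263 m
Ratio: 0.12035 / 0.0253263 ≈ 4.752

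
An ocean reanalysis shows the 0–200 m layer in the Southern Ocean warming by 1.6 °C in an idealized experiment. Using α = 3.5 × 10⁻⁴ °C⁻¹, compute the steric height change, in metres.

Δh = αΔT·H = 3.5×10⁻⁴ × 1.6 × 200 = 0.11200 m

Δh ≈ 0.112 m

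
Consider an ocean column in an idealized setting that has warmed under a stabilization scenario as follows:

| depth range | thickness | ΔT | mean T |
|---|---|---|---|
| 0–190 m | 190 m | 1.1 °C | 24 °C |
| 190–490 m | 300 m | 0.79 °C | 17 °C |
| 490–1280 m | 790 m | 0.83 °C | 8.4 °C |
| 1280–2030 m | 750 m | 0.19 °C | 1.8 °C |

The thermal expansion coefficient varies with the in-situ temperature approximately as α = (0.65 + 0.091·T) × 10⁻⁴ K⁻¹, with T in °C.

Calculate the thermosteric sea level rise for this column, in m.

0.22 m

Layer 1: α = (0.65 + 0.091×24)×10⁻⁴ = 2.834×10⁻⁴ K⁻¹
Layer 2: α = (0.65 + 0.091×17)×10⁻⁴ = 2.197×10⁻⁴ K⁻¹
Layer 3: α = (0.65 + 0.091×8.4)×10⁻⁴ = 1.4144×10⁻⁴ K⁻¹
Layer 4: α = (0.65 + 0.091×1.8)×10⁻⁴ = 0.8138×10⁻⁴ K⁻¹
0–190 m: 2.834×10⁻⁴ × 1.1 × 190 = 0.0592306 m
300 × 0.79 × 2.197×10⁻⁴ = 0.0520689 m
Layer 3: 0.83 × 1.4144×10⁻⁴ × 790 = 0.092742208 m
Layer 4: 0.19 × 750 × 0.8138×10⁻⁴ = 0.01159665 m
Δh = 0.0592306 + 0.0520689 + 0.092742208 + 0.01159665 = 0.215638358 m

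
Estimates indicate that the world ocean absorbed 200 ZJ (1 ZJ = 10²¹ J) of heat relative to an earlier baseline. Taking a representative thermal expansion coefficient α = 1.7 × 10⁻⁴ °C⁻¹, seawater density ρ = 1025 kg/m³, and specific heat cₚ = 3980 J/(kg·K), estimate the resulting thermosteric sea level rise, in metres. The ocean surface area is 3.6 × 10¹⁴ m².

0.023 m

Per unit area: Q = 200×10²¹ / (3.6×10¹⁴) ≈ 5.556×10⁸ J/m²
Δh = αQ/(ρcₚ) = 1.7×10⁻⁴ × 5.556×10⁸ / (1025 × 3980) ≈ 0.023153 m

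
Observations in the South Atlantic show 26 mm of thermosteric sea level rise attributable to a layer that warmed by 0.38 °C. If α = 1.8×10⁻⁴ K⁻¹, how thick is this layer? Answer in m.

H = Δh/(αΔT) = 0.026 / (1.8×10⁻⁴ × 0.38) ≈ 380.1 m

H ≈ 380 m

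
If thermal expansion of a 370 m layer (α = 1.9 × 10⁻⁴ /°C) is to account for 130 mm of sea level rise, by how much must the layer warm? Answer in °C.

about 1.8 °C

ΔT = Δh/(αH) = 0.13 / (1.9×10⁻⁴ × 370) ≈ 1.849 °C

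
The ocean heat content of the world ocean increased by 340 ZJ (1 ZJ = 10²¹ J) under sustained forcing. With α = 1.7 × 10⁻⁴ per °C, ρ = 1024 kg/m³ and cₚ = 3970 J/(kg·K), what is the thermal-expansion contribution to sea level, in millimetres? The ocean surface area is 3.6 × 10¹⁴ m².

about 39.5 mm

Per unit area: Q = 340×10²¹ / (3.6×10¹⁴) ≈ 9.444×10⁸ J/m²
Δh = αQ/(ρcₚ) = 1.7×10⁻⁴ × 9.444×10⁸ / (1024 × 3970) ≈ 0.039492 m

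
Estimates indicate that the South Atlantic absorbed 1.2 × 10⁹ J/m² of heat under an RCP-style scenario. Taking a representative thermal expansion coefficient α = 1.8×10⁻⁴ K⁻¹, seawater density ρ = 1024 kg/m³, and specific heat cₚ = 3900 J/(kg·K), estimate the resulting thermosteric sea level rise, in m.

Δh = αQ/(ρcₚ) = 1.8×10⁻⁴ × 1.2×10⁹ / (1024 × 3900) ≈ 0.054087 m

0.054 m of thermosteric rise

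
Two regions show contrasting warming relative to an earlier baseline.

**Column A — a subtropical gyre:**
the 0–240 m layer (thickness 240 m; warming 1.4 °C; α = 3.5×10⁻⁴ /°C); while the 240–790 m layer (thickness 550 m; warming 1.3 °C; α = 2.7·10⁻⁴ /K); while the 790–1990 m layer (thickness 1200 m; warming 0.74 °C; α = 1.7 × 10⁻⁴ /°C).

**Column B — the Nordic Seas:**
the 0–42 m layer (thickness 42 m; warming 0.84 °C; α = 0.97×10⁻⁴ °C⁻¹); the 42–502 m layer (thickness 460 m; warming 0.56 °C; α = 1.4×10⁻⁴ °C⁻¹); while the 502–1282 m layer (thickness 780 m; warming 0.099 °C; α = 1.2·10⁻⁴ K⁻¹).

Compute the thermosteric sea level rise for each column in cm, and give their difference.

Δh_A ≈ 46.2 cm, Δh_B ≈ 4.88 cm; difference ≈ 41.3 cm

A Layer 1: 240 × 1.4 × 3.5×10⁻⁴ = 0.11760 m
A Layer 2: 1.3 × 2.7×10⁻⁴ × 550 = 0.19305 m
A 1.7×10⁻⁴ × 0.74 × 1200 = 0.15096 m
A total: 0.46161 m
B 0.97×10⁻⁴ × 42 × 0.84 = 0.00342216 m
B Layer 2: 460 × 0.56 × 1.4×10⁻⁴ = 0.036064 m
B 780 × 0.099 × 1.2×10⁻⁴ = 0.0092664 m
B total: 0.04875256 m
Difference: 0.46161 − 0.04875256 = 0.41285744 m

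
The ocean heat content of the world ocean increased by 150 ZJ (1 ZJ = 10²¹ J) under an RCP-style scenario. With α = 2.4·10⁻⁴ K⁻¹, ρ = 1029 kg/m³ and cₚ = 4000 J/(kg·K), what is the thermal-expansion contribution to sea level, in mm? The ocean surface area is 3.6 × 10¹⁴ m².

24 mm of thermosteric rise

Per unit area: Q = 150×10²¹ / (3.6×10¹⁴) ≈ 4.167×10⁸ J/m²
Δh = αQ/(ρcₚ) = 2.4×10⁻⁴ × 4.167×10⁸ / (1029 × 4000) ≈ 0.024297 m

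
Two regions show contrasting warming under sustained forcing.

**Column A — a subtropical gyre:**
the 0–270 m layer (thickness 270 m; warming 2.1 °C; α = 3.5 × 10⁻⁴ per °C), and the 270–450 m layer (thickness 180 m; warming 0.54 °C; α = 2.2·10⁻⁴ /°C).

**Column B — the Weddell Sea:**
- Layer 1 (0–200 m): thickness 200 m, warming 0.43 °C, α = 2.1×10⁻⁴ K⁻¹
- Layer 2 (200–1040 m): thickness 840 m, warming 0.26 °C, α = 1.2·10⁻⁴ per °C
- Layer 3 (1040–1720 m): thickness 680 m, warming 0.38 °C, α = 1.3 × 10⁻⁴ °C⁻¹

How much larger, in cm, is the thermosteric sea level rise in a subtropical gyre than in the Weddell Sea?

A Layer 1: 3.5×10⁻⁴ × 2.1 × 270 = 0.19845 m
A 270–450 m: 0.54 × 180 × 2.2×10⁻⁴ = 0.021384 m
A total: 0.219834 m
B 0–200 m: 2.1×10⁻⁴ × 200 × 0.43 = 0.01806 m
B 200–1040 m: 840 × 1.2×10⁻⁴ × 0.26 = 0.026208 m
B 0.38 × 680 × 1.3×10⁻⁴ = 0.033592 m
B total: 0.07786 m
Difference: 0.219834 − 0.07786 = 0.141974 m

14 cm larger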